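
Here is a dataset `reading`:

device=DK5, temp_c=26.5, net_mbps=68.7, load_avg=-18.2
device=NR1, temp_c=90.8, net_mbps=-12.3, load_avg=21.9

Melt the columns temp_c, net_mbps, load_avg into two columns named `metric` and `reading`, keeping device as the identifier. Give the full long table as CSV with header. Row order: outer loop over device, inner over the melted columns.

device,metric,reading
DK5,temp_c,26.5
DK5,net_mbps,68.7
DK5,load_avg,-18.2
NR1,temp_c,90.8
NR1,net_mbps,-12.3
NR1,load_avg,21.9

Each (device, column) pair becomes one row: 2 × 3 = 6 rows.
For example, (DK5, temp_c) → reading=26.5.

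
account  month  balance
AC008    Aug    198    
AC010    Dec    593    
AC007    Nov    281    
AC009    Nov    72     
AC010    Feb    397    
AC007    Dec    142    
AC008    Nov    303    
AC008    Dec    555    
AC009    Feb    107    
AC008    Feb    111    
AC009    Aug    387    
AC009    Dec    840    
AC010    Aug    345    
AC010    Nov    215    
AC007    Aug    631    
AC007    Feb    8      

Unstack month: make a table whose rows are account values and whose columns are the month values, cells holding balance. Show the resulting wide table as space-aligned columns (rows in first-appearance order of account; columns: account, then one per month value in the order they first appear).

Columns: account plus the 4 distinct month values (Aug, Dec, Nov, Feb).
For example, row AC008 column Aug takes balance=198 from the long row (AC008, Aug).

account  Aug  Dec  Nov  Feb
AC008    198  555  303  111
AC010    345  593  215  397
AC007    631  142  281  8  
AC009    387  840  72   107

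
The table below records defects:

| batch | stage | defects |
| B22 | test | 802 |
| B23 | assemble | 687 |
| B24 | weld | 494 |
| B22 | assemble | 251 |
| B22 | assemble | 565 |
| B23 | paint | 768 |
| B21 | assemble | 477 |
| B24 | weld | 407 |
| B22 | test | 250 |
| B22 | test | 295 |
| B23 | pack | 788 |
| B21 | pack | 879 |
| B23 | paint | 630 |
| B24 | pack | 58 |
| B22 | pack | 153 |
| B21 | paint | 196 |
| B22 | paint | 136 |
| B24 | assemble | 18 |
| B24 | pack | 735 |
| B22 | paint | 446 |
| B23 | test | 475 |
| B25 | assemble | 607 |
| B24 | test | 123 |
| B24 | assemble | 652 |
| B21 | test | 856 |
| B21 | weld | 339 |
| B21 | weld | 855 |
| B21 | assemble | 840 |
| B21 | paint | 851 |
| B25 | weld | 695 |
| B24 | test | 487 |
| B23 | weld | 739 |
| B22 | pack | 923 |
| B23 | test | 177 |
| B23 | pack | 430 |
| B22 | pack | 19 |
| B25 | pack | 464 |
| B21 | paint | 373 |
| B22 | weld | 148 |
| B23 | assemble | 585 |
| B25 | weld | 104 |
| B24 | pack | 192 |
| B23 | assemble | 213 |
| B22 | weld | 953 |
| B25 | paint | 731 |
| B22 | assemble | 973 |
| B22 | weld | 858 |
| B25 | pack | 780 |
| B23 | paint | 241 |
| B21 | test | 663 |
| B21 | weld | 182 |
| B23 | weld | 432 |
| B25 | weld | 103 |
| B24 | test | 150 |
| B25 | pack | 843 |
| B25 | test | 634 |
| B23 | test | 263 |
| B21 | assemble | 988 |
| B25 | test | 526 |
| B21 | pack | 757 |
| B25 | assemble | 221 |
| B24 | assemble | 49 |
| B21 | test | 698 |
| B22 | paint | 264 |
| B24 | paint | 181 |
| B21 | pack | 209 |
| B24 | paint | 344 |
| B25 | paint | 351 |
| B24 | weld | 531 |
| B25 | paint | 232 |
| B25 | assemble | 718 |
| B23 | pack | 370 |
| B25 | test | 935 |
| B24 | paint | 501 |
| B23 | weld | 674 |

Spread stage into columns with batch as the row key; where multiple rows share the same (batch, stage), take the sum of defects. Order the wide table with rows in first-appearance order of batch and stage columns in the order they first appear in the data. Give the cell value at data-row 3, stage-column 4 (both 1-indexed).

With rows in first-appearance order of batch, row 3 is batch=B24. stage columns in first-appearance order: test, assemble, weld, paint, pack; column 4 is paint.
Long rows with batch=B24, stage=paint: 181 + 344 + 501 = 1026.

1026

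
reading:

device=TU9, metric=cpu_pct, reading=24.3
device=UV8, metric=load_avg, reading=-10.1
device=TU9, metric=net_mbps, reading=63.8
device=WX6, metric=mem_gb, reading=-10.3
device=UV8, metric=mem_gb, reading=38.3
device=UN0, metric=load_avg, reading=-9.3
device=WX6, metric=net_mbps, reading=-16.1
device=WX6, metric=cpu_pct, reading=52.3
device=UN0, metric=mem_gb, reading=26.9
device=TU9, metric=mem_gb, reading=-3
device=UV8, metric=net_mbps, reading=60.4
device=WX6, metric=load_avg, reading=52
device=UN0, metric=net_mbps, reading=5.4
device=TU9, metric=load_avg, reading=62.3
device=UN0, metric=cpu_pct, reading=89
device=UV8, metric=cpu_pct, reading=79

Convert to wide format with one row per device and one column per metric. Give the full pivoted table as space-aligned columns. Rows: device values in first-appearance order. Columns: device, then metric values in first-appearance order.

device  cpu_pct  load_avg  net_mbps  mem_gb
TU9     24.3     62.3      63.8      -3    
UV8     79       -10.1     60.4      38.3  
WX6     52.3     52        -16.1     -10.3 
UN0     89       -9.3      5.4       26.9  

Columns: device plus the 4 distinct metric values (cpu_pct, load_avg, net_mbps, mem_gb).
For example, row TU9 column cpu_pct takes reading=24.3 from the long row (TU9, cpu_pct).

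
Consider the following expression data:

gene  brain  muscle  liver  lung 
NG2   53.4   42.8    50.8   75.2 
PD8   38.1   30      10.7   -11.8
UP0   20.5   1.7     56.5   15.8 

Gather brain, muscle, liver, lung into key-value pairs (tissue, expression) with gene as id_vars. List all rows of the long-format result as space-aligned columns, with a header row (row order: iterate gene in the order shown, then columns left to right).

Each (gene, column) pair becomes one row: 3 × 4 = 12 rows.
For example, (NG2, brain) → expression=53.4.

gene  tissue  expression
NG2   brain   53.4      
NG2   muscle  42.8      
NG2   liver   50.8      
NG2   lung    75.2      
PD8   brain   38.1      
PD8   muscle  30        
PD8   liver   10.7      
PD8   lung    -11.8     
UP0   brain   20.5      
UP0   muscle  1.7       
UP0   liver   56.5      
UP0   lung    15.8      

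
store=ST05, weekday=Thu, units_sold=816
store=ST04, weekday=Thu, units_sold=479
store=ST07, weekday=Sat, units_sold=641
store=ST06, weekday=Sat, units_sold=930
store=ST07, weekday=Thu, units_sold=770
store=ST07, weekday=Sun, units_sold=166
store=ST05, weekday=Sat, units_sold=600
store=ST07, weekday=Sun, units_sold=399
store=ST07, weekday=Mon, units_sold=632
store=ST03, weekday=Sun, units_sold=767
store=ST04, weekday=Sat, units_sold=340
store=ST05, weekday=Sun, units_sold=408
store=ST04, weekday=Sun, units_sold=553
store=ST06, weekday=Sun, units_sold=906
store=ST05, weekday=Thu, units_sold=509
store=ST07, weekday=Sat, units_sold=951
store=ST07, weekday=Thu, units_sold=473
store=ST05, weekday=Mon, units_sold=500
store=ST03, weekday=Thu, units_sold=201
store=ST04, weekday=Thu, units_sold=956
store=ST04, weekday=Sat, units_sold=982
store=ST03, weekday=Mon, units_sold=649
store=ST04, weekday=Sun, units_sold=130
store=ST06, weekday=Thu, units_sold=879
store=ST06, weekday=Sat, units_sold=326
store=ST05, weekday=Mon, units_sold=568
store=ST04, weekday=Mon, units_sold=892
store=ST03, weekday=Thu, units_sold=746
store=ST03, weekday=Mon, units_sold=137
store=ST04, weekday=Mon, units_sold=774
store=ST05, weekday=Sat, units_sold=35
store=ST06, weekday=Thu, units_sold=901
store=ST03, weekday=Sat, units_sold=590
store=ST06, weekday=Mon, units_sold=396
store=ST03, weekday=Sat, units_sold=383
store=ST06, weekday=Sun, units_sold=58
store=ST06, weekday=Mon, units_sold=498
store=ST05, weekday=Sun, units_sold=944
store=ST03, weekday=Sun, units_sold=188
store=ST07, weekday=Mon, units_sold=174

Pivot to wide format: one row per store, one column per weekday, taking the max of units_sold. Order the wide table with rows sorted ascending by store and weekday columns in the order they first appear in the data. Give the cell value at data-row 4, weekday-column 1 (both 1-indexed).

901

With rows sorted ascending by store, row 4 is store=ST06. weekday columns in first-appearance order: Thu, Sat, Sun, Mon; column 1 is Thu.
Long rows with store=ST06, weekday=Thu: max(879, 901) = 901.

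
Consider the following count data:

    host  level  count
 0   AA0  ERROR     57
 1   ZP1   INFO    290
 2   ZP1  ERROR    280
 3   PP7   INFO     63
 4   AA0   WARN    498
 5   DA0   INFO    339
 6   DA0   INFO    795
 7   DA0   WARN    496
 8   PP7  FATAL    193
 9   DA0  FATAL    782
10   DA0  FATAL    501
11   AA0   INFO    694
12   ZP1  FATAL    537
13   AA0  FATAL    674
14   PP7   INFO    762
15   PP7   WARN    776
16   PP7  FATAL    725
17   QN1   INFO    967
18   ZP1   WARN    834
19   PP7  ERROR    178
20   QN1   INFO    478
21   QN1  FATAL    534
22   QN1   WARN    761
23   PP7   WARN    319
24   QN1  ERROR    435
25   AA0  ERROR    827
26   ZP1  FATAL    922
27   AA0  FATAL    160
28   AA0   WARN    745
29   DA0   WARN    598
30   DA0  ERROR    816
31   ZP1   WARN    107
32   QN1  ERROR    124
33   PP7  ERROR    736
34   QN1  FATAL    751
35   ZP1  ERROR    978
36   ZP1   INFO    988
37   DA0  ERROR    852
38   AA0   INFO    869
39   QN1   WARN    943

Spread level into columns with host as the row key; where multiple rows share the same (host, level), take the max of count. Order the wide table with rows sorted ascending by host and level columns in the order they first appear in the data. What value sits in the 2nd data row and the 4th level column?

782

With rows sorted ascending by host, row 2 is host=DA0. level columns in first-appearance order: ERROR, INFO, WARN, FATAL; column 4 is FATAL.
Long rows with host=DA0, level=FATAL: max(782, 501) = 782.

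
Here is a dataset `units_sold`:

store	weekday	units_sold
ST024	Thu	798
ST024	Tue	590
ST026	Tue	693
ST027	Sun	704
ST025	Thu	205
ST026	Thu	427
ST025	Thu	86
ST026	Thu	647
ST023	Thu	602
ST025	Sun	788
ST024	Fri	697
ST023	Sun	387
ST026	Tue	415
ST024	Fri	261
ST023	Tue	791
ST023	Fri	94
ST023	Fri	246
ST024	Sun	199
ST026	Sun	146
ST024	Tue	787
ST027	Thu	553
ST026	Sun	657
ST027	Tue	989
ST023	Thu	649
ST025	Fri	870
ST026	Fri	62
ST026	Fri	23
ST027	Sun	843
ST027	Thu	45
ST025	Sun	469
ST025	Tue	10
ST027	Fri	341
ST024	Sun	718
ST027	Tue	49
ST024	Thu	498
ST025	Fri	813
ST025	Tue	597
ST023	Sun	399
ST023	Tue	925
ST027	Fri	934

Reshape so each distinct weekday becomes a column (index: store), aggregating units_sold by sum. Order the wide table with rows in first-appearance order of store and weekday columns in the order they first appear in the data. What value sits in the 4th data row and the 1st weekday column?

With rows in first-appearance order of store, row 4 is store=ST025. weekday columns in first-appearance order: Thu, Tue, Sun, Fri; column 1 is Thu.
Long rows with store=ST025, weekday=Thu: 205 + 86 = 291.

291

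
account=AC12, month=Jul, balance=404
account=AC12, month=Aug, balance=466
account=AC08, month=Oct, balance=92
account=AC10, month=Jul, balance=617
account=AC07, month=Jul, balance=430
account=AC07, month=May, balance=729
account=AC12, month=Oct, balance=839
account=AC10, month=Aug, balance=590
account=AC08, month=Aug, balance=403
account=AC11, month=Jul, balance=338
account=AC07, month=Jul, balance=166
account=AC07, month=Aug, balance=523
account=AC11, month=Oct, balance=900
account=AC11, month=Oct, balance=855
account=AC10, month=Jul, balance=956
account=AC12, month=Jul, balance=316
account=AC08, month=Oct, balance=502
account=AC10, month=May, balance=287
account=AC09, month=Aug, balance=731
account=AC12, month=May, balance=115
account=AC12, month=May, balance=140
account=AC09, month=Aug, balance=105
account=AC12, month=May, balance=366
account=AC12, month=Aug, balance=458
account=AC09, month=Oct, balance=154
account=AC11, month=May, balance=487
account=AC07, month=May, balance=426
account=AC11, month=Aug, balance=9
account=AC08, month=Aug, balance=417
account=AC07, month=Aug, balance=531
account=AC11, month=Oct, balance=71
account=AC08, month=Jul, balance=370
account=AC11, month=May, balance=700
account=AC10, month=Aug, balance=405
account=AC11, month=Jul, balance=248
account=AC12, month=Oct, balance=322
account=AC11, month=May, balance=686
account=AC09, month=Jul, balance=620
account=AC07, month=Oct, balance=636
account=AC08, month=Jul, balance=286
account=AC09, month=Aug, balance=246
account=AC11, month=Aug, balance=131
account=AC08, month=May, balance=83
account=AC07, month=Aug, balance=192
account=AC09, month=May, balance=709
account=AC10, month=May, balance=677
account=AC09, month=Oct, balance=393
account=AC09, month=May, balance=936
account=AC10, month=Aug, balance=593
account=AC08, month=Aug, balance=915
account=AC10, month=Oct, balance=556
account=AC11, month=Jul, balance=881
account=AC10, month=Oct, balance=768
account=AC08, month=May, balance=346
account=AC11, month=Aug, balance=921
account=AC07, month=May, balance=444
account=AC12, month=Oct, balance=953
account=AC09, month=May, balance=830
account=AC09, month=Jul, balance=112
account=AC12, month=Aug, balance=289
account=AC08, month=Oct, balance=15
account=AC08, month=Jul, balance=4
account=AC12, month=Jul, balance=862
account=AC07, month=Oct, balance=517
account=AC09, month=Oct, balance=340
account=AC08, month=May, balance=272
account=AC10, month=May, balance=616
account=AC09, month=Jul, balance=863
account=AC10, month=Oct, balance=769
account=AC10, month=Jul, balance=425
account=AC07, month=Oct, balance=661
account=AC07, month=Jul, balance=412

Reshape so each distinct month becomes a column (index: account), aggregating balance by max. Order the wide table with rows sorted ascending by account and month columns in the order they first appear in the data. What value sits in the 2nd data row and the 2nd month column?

915

With rows sorted ascending by account, row 2 is account=AC08. month columns in first-appearance order: Jul, Aug, Oct, May; column 2 is Aug.
Long rows with account=AC08, month=Aug: max(403, 417, 915) = 915.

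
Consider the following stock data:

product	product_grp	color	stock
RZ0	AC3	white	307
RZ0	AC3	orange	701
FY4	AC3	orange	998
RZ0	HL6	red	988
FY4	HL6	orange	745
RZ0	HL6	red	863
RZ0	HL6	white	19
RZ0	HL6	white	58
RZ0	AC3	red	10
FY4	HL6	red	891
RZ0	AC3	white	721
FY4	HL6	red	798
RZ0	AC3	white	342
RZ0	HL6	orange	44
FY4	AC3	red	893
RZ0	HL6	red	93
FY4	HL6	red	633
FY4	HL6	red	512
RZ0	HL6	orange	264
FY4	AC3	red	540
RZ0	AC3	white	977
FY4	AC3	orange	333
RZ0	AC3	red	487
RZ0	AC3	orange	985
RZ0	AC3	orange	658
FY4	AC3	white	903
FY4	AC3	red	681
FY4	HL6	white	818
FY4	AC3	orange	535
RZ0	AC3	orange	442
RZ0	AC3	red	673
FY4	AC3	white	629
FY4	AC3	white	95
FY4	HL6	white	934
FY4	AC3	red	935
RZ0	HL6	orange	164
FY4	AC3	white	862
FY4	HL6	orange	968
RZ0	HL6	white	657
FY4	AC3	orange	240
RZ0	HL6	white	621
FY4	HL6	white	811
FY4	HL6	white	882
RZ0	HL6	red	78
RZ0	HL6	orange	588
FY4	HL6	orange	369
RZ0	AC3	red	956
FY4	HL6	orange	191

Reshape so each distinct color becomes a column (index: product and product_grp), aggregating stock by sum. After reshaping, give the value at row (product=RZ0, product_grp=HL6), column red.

2022

Rows with product=RZ0, product_grp=HL6 and color=red: stock values are 988, 863, 93, 78.
988 + 863 + 93 + 78 = 2022.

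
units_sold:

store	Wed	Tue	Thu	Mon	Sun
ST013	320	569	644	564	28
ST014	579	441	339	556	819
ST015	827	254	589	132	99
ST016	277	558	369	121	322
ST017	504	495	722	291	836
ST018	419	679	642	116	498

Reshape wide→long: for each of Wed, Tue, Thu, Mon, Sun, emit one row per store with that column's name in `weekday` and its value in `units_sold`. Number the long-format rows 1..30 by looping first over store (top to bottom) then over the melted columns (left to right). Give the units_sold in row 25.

836

30 rows total (6 × 5). Row 25: index ⌊(25-1)/5⌋ = 4 into store → ST017; (25-1) mod 5 = 4 into the melted columns → Sun.
So row 25 is (ST017, Sun, 836); units_sold = 836.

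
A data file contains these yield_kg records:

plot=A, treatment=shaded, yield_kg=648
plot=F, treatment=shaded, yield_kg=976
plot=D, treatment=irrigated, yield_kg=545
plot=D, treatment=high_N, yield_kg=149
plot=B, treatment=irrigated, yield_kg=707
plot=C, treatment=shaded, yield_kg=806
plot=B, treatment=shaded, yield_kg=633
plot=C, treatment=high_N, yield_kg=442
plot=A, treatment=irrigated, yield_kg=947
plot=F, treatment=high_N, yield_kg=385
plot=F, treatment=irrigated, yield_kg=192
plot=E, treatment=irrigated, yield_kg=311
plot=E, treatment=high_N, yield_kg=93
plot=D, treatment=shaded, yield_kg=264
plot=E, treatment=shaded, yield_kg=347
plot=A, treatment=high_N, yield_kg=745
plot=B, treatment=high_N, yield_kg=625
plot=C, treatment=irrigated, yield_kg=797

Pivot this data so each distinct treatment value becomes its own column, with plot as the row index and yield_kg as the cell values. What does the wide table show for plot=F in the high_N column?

Wide layout: rows indexed by plot, columns are the 3 distinct treatment values (shaded, irrigated, high_N).
Cell (plot=F, treatment=high_N) draws from the long row where plot=F and treatment=high_N, which has yield_kg=385.

385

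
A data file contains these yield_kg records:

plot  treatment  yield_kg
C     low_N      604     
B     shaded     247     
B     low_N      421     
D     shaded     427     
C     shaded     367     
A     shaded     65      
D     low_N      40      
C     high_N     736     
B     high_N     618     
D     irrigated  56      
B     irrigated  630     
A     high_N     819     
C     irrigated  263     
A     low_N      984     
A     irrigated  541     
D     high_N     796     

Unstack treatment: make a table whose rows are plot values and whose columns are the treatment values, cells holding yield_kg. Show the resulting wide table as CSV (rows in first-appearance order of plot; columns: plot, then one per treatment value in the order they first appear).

plot,low_N,shaded,high_N,irrigated
C,604,367,736,263
B,421,247,618,630
D,40,427,796,56
A,984,65,819,541

Columns: plot plus the 4 distinct treatment values (low_N, shaded, high_N, irrigated).
For example, row C column low_N takes yield_kg=604 from the long row (C, low_N).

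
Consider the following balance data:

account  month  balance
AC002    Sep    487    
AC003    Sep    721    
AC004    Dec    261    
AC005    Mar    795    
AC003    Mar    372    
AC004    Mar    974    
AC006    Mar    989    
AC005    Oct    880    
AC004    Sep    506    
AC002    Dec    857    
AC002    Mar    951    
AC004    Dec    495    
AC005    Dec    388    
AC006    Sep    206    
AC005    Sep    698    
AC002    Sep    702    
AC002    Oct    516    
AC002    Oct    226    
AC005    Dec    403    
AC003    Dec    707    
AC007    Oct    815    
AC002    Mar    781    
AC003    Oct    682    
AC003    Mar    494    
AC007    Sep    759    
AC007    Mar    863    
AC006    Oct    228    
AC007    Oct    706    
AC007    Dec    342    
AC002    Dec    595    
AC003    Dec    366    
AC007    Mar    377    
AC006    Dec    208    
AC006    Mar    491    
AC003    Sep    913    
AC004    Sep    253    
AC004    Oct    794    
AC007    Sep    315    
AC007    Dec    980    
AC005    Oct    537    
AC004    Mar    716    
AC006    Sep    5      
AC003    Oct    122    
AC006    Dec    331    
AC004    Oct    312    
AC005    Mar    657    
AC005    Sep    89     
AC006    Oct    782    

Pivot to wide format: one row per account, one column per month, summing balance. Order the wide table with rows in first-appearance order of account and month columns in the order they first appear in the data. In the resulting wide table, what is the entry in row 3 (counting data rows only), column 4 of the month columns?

1106

With rows in first-appearance order of account, row 3 is account=AC004. month columns in first-appearance order: Sep, Dec, Mar, Oct; column 4 is Oct.
Long rows with account=AC004, month=Oct: 794 + 312 = 1106.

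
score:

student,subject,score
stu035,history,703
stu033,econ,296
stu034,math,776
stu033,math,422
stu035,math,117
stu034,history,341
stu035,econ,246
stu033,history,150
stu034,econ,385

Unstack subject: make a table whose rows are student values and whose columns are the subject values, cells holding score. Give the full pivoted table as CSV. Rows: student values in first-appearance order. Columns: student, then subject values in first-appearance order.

Columns: student plus the 3 distinct subject values (history, econ, math).
For example, row stu035 column history takes score=703 from the long row (stu035, history).

student,history,econ,math
stu035,703,246,117
stu033,150,296,422
stu034,341,385,776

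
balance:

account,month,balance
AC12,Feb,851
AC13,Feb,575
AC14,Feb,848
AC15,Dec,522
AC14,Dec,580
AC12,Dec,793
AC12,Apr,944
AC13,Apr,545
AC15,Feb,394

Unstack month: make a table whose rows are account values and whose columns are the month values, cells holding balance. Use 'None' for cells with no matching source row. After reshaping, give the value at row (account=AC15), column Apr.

No long-format row has account=AC15 and month=Apr, so the cell is None.

None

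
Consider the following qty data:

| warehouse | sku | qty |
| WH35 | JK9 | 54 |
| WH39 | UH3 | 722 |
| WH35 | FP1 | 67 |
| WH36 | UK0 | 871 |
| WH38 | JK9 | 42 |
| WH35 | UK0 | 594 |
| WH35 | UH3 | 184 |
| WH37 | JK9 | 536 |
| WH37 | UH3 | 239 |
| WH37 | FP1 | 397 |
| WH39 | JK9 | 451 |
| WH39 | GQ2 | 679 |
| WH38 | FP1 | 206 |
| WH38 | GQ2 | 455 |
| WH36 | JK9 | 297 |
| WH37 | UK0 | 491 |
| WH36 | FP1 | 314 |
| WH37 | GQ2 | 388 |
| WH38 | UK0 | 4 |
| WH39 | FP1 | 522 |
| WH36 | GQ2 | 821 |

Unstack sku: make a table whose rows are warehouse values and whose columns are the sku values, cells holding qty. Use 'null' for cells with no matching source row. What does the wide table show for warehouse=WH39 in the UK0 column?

No long-format row has warehouse=WH39 and sku=UK0, so the cell is null.

null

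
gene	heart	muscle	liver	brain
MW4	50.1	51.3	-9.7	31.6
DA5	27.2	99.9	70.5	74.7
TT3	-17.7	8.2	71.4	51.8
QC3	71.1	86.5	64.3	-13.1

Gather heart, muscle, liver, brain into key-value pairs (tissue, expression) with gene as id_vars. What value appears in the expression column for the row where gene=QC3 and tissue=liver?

64.3

Unpivoting turns each (gene, wide-column) pair into one long row.
The wide cell at row QC3, column liver holds 64.3, so the long row (QC3, liver) has expression=64.3.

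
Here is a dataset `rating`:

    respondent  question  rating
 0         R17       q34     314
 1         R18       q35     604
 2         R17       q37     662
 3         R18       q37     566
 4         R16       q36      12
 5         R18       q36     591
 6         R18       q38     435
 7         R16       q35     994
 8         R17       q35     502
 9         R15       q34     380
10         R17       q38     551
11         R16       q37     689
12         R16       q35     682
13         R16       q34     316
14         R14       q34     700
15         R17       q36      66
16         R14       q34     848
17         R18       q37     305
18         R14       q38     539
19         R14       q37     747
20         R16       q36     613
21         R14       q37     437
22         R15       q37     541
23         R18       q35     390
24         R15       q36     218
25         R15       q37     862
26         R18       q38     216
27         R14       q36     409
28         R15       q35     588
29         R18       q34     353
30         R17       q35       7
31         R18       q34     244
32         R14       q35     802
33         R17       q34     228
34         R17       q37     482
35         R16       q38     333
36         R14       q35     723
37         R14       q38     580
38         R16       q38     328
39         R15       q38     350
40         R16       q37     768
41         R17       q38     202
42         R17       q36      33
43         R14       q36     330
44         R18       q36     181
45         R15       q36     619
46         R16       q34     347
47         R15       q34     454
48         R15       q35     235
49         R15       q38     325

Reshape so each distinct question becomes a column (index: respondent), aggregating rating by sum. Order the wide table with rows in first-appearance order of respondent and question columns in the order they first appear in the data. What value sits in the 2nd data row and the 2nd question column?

With rows in first-appearance order of respondent, row 2 is respondent=R18. question columns in first-appearance order: q34, q35, q37, q36, q38; column 2 is q35.
Long rows with respondent=R18, question=q35: 604 + 390 = 994.

994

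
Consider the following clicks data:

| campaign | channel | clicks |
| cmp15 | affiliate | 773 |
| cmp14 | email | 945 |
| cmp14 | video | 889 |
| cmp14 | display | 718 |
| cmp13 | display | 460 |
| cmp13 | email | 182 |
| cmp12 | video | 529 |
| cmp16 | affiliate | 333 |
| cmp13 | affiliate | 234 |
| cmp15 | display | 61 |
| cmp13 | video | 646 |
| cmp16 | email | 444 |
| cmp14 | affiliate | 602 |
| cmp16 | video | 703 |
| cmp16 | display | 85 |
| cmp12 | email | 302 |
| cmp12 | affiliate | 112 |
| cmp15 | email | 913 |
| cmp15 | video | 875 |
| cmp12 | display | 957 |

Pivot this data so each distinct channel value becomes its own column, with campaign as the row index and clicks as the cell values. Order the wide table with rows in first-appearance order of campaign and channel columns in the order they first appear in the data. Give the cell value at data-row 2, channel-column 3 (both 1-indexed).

With rows in first-appearance order of campaign, row 2 is campaign=cmp14. channel columns in first-appearance order: affiliate, email, video, display; column 3 is video.
Long rows with campaign=cmp14, channel=video: clicks = 889.

889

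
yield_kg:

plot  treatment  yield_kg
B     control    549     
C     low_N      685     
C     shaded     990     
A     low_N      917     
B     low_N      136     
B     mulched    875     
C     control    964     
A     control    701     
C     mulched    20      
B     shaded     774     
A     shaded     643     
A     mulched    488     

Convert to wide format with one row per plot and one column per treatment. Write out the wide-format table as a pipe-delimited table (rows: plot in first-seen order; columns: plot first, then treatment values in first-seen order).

| plot | control | low_N | shaded | mulched |
| B | 549 | 136 | 774 | 875 |
| C | 964 | 685 | 990 | 20 |
| A | 701 | 917 | 643 | 488 |

Columns: plot plus the 4 distinct treatment values (control, low_N, shaded, mulched).
For example, row B column control takes yield_kg=549 from the long row (B, control).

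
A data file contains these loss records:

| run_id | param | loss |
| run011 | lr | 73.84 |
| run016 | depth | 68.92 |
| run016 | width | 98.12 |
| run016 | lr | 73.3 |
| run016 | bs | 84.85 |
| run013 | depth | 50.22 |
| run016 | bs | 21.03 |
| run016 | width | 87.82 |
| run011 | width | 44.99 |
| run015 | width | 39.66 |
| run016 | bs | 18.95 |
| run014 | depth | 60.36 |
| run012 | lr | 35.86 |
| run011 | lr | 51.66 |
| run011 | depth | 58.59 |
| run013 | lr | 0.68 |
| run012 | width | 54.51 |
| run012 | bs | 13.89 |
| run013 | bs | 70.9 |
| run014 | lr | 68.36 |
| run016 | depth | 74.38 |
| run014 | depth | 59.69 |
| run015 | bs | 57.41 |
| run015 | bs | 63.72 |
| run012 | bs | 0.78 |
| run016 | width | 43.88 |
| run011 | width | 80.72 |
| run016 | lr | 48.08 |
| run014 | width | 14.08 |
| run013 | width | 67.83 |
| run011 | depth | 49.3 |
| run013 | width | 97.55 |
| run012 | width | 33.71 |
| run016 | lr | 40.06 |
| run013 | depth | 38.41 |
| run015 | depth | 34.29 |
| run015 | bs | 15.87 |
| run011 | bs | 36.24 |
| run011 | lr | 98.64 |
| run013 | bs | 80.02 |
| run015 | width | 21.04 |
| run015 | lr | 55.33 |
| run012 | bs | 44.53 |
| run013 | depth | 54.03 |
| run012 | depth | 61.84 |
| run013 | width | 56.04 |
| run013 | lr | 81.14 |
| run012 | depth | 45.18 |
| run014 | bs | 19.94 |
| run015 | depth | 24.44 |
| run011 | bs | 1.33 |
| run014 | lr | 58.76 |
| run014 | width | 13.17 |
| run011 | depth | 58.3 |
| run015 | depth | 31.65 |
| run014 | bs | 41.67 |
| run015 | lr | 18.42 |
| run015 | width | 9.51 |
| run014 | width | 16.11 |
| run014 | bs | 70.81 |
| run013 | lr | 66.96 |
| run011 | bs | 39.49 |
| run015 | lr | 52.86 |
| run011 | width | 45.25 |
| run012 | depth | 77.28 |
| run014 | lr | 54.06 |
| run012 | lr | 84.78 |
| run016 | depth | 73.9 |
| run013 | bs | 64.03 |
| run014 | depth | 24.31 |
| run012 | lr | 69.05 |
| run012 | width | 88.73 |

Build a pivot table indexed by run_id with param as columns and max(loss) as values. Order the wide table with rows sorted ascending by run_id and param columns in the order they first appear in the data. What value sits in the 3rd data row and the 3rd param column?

With rows sorted ascending by run_id, row 3 is run_id=run013. param columns in first-appearance order: lr, depth, width, bs; column 3 is width.
Long rows with run_id=run013, param=width: max(67.83, 97.55, 56.04) = 97.55.

97.55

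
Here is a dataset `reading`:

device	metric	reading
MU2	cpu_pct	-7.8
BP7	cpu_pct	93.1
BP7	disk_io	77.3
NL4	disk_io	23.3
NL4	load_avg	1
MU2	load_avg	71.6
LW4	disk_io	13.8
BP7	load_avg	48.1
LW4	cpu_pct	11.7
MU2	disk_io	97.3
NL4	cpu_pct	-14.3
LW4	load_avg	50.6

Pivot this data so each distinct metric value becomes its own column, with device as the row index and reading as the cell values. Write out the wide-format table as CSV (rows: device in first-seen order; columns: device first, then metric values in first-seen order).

Columns: device plus the 3 distinct metric values (cpu_pct, disk_io, load_avg).
For example, row MU2 column cpu_pct takes reading=-7.8 from the long row (MU2, cpu_pct).

device,cpu_pct,disk_io,load_avg
MU2,-7.8,97.3,71.6
BP7,93.1,77.3,48.1
NL4,-14.3,23.3,1
LW4,11.7,13.8,50.6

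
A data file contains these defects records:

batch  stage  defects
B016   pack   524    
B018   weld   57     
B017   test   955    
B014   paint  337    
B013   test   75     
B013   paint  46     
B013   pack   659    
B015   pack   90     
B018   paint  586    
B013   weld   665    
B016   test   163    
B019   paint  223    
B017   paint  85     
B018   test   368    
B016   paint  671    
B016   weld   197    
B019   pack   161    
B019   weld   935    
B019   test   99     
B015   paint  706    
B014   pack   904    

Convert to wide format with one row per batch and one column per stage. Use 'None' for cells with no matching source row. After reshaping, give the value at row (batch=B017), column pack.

No long-format row has batch=B017 and stage=pack, so the cell is None.

None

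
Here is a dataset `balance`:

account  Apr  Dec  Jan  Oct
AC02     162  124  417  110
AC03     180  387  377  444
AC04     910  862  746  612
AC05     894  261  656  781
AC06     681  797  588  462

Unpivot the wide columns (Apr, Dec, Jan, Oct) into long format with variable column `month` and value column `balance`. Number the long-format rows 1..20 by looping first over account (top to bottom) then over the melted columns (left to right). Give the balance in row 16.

20 rows total (5 × 4). Row 16: index ⌊(16-1)/4⌋ = 3 into account → AC05; (16-1) mod 4 = 3 into the melted columns → Oct.
So row 16 is (AC05, Oct, 781); balance = 781.

781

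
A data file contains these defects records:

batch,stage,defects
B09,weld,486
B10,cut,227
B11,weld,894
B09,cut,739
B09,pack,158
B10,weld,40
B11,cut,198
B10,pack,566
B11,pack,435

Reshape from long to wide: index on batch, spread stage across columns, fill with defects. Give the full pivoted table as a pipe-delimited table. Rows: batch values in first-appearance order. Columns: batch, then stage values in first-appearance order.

Columns: batch plus the 3 distinct stage values (weld, cut, pack).
For example, row B09 column weld takes defects=486 from the long row (B09, weld).

| batch | weld | cut | pack |
| B09 | 486 | 739 | 158 |
| B10 | 40 | 227 | 566 |
| B11 | 894 | 198 | 435 |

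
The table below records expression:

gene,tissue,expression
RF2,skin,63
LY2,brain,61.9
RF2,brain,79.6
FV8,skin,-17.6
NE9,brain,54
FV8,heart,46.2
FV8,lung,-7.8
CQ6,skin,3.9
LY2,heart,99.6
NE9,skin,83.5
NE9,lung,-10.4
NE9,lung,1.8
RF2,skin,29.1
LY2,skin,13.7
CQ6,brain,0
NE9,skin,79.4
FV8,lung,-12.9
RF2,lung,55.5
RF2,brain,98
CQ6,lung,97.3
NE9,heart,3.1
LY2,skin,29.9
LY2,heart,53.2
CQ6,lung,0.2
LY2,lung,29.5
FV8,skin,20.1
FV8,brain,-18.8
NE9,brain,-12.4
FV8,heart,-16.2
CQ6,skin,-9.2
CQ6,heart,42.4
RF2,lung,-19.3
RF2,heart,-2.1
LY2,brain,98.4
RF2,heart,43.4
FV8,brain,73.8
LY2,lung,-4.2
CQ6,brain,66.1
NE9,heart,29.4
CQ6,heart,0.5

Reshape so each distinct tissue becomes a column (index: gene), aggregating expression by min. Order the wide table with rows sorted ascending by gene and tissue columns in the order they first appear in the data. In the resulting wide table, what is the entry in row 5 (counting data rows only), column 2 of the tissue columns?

With rows sorted ascending by gene, row 5 is gene=RF2. tissue columns in first-appearance order: skin, brain, heart, lung; column 2 is brain.
Long rows with gene=RF2, tissue=brain: min(79.6, 98) = 79.6.

79.6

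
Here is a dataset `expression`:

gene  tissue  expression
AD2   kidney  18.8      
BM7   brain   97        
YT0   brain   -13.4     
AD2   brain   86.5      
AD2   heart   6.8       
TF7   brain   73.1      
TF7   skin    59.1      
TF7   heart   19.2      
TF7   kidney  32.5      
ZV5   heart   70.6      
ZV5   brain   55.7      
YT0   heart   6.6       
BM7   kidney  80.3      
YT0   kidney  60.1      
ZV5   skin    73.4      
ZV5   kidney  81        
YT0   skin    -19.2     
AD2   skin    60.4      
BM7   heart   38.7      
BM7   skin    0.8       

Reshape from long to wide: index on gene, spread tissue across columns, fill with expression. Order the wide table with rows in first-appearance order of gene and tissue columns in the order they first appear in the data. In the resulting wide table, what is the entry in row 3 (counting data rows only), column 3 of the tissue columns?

6.6

With rows in first-appearance order of gene, row 3 is gene=YT0. tissue columns in first-appearance order: kidney, brain, heart, skin; column 3 is heart.
Long rows with gene=YT0, tissue=heart: expression = 6.6.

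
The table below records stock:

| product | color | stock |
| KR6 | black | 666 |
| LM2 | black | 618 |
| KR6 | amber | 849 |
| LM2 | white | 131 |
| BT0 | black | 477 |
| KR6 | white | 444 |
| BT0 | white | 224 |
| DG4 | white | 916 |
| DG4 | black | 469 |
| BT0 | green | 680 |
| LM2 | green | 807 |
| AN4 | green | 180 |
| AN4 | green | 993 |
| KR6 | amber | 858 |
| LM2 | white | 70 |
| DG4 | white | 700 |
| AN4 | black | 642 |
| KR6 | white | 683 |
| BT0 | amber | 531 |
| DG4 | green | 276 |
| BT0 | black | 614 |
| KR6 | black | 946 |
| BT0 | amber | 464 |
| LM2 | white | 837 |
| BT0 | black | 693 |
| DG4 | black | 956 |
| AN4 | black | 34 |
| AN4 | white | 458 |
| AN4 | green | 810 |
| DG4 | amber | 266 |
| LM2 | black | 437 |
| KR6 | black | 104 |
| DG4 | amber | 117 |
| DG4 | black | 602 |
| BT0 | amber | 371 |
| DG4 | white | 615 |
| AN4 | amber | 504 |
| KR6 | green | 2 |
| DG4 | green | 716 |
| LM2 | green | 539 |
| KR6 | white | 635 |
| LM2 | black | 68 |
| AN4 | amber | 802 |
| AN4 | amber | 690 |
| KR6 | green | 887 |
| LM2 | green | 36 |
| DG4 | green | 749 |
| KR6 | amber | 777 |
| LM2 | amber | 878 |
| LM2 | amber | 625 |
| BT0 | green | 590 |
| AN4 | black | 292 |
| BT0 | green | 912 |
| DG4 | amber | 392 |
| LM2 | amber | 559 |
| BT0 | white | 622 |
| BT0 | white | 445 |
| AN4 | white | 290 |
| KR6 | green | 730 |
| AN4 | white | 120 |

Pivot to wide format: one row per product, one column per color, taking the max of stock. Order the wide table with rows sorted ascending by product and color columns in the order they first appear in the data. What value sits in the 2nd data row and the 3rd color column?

622

With rows sorted ascending by product, row 2 is product=BT0. color columns in first-appearance order: black, amber, white, green; column 3 is white.
Long rows with product=BT0, color=white: max(224, 622, 445) = 622.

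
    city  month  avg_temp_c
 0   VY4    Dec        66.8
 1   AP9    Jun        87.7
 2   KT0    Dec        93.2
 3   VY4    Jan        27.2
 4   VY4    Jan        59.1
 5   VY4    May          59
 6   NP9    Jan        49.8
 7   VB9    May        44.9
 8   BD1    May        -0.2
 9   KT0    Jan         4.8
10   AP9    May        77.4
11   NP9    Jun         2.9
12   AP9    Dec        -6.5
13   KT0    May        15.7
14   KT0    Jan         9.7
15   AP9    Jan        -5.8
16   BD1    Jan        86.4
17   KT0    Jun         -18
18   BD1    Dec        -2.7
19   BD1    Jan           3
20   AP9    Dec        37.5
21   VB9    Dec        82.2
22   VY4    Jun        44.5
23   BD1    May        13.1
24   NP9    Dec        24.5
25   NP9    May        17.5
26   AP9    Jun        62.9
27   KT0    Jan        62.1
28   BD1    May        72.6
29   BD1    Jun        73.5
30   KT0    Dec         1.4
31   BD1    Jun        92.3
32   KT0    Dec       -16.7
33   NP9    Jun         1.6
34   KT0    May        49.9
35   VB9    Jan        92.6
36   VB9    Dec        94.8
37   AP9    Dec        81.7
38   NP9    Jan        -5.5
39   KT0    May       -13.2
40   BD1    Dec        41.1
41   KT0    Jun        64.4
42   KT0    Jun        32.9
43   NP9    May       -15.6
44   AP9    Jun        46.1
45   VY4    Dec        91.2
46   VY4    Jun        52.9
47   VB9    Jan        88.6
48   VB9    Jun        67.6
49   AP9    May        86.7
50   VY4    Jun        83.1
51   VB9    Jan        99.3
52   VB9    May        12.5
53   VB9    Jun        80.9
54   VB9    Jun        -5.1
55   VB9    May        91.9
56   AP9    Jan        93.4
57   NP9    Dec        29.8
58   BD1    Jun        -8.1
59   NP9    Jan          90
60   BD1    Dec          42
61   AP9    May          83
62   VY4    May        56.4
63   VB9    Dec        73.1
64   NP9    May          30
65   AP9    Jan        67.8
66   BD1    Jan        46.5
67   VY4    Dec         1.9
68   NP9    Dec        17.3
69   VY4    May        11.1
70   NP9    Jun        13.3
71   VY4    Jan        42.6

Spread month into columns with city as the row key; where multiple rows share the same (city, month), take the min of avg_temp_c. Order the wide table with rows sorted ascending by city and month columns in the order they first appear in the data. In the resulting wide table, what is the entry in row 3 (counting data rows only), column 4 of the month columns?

With rows sorted ascending by city, row 3 is city=KT0. month columns in first-appearance order: Dec, Jun, Jan, May; column 4 is May.
Long rows with city=KT0, month=May: min(15.7, 49.9, -13.2) = -13.2.

-13.2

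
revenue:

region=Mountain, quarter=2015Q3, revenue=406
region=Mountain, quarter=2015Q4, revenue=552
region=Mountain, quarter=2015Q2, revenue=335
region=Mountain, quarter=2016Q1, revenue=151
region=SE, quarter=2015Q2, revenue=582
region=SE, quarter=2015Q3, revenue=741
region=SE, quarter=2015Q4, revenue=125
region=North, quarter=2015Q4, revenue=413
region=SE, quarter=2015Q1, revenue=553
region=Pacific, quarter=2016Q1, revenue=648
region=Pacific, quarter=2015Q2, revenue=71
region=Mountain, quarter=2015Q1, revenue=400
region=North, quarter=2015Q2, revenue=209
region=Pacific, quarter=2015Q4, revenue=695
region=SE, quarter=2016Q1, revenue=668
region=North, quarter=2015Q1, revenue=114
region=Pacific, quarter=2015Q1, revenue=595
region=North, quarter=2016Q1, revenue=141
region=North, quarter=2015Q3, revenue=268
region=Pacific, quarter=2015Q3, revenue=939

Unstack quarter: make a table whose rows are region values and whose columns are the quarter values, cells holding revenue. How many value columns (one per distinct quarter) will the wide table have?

5

5 distinct quarter values: 2015Q1, 2015Q2, 2015Q3, 2015Q4, 2016Q1.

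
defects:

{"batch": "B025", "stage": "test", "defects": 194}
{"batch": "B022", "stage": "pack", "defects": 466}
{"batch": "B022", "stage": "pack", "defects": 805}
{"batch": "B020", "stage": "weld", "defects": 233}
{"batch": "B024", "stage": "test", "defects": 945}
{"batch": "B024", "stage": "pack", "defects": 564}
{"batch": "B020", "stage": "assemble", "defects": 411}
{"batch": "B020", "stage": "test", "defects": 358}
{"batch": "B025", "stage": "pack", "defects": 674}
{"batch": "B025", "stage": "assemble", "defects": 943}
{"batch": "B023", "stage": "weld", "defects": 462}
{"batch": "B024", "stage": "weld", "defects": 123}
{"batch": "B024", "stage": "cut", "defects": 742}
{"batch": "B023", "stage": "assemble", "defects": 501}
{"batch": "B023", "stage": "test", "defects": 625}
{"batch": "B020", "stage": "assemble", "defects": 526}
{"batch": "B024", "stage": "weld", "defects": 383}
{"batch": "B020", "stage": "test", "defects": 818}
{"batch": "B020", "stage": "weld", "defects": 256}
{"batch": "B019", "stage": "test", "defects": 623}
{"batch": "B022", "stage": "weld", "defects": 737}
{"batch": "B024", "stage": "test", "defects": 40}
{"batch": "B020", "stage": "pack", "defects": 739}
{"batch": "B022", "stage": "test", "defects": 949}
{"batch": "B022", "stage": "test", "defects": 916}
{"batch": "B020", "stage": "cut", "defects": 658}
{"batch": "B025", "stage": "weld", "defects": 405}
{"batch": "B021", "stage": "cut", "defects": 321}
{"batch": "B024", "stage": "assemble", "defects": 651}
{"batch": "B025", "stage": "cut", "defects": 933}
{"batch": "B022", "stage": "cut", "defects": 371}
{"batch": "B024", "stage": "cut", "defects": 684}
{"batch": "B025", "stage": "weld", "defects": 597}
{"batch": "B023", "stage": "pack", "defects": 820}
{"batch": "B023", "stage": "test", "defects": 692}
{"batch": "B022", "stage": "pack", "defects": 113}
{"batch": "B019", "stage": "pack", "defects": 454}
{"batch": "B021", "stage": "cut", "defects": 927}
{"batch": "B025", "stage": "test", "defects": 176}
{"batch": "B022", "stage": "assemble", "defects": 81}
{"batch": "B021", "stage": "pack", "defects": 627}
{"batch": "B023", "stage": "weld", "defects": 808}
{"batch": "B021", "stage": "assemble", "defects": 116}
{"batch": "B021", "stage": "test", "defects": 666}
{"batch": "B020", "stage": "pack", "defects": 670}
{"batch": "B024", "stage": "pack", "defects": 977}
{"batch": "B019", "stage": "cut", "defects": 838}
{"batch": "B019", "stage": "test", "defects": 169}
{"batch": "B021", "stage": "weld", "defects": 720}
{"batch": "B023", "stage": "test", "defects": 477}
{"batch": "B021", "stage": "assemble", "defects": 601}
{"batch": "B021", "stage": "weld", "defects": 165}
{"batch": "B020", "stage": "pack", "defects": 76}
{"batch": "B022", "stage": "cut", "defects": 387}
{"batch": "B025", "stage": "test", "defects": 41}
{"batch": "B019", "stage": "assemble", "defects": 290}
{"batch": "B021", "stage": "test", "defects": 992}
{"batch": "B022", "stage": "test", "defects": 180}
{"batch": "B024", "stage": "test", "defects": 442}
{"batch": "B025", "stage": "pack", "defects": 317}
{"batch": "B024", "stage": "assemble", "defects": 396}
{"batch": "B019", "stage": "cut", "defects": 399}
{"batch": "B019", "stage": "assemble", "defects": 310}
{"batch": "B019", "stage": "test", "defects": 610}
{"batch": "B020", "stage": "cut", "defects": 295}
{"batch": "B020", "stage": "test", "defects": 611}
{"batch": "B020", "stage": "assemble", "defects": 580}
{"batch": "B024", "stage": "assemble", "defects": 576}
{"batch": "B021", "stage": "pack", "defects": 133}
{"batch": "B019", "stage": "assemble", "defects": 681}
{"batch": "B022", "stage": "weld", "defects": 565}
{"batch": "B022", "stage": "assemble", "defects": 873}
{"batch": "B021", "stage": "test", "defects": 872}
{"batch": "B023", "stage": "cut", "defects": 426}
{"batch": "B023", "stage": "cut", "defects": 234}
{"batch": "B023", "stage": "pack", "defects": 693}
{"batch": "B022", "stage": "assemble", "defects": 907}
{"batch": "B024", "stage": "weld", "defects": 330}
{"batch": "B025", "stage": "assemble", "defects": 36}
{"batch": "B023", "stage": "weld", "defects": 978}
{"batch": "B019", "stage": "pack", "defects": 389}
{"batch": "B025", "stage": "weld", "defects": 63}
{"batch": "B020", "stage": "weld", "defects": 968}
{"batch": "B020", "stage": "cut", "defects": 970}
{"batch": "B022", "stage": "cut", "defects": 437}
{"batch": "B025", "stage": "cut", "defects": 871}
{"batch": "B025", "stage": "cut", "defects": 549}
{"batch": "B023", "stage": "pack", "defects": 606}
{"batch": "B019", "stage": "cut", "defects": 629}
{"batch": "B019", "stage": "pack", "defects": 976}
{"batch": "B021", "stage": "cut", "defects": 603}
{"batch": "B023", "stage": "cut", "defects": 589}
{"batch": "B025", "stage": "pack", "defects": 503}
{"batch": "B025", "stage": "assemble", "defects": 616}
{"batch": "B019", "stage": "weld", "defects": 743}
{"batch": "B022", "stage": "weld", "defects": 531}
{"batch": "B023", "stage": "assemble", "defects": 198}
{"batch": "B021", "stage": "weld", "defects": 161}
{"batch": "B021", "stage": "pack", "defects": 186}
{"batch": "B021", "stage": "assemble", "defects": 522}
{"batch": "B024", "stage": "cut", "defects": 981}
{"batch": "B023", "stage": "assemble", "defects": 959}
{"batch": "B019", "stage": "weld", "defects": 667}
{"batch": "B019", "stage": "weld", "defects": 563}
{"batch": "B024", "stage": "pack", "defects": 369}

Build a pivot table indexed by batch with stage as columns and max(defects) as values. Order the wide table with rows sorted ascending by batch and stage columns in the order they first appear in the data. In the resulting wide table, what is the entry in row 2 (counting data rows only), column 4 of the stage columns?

With rows sorted ascending by batch, row 2 is batch=B020. stage columns in first-appearance order: test, pack, weld, assemble, cut; column 4 is assemble.
Long rows with batch=B020, stage=assemble: max(411, 526, 580) = 580.

580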